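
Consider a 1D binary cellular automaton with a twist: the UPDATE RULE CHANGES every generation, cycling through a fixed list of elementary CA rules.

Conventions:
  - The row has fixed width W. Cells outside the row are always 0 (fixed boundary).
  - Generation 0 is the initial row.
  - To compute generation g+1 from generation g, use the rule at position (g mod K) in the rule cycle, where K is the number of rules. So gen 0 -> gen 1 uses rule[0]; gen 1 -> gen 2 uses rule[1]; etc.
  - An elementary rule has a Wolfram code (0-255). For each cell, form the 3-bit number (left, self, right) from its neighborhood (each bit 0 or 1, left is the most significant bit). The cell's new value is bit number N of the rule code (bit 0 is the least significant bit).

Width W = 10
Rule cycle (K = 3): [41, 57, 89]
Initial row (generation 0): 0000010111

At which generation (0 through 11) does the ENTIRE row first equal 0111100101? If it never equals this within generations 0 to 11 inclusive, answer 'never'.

Gen 0: 0000010111
Gen 1 (rule 41): 1111001100
Gen 2 (rule 57): 1000101011
Gen 3 (rule 89): 0110000011
Gen 4 (rule 41): 0100111010
Gen 5 (rule 57): 0010100101
Gen 6 (rule 89): 1000010000
Gen 7 (rule 41): 0011000111
Gen 8 (rule 57): 1010110100
Gen 9 (rule 89): 0000110011
Gen 10 (rule 41): 1110100010
Gen 11 (rule 57): 1001011001

Answer: never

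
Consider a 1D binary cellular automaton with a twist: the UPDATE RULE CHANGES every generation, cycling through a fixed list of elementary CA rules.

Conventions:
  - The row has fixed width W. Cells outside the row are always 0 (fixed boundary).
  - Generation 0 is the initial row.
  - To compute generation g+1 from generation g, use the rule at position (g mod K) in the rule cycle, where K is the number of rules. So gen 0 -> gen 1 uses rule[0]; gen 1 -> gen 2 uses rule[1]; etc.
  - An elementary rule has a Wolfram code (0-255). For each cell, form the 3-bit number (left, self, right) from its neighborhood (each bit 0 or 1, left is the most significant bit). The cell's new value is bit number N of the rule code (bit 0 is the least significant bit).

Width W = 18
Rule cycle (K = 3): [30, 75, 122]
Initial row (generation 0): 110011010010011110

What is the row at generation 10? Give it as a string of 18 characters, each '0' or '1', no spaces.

Answer: 110100000100011001

Derivation:
Gen 0: 110011010010011110
Gen 1 (rule 30): 101110011111110001
Gen 2 (rule 75): 001010110000010110
Gen 3 (rule 122): 010101111000101111
Gen 4 (rule 30): 110101000101101000
Gen 5 (rule 75): 110000011001100011
Gen 6 (rule 122): 111000111111110111
Gen 7 (rule 30): 100101100000000100
Gen 8 (rule 75): 001001101111111001
Gen 9 (rule 122): 010111111000001110
Gen 10 (rule 30): 110100000100011001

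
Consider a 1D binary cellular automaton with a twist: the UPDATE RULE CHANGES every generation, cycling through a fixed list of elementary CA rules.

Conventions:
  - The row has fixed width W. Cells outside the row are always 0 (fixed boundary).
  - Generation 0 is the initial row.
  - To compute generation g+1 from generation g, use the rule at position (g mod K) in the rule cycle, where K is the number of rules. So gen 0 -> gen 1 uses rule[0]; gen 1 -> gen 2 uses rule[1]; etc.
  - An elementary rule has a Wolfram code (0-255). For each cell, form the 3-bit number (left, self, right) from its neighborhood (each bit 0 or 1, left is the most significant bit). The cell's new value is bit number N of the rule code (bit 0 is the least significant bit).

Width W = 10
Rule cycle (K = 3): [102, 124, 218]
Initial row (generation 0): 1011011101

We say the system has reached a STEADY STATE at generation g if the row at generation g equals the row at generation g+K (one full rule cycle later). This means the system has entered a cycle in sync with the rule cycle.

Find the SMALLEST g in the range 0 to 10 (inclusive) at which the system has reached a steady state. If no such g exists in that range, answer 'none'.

Answer: none

Derivation:
Gen 0: 1011011101
Gen 1 (rule 102): 1101100111
Gen 2 (rule 124): 1111110101
Gen 3 (rule 218): 1111110000
Gen 4 (rule 102): 0000010000
Gen 5 (rule 124): 0000011000
Gen 6 (rule 218): 0000111100
Gen 7 (rule 102): 0001000100
Gen 8 (rule 124): 0001100110
Gen 9 (rule 218): 0011111111
Gen 10 (rule 102): 0100000001
Gen 11 (rule 124): 0110000001
Gen 12 (rule 218): 1111000010
Gen 13 (rule 102): 0001000110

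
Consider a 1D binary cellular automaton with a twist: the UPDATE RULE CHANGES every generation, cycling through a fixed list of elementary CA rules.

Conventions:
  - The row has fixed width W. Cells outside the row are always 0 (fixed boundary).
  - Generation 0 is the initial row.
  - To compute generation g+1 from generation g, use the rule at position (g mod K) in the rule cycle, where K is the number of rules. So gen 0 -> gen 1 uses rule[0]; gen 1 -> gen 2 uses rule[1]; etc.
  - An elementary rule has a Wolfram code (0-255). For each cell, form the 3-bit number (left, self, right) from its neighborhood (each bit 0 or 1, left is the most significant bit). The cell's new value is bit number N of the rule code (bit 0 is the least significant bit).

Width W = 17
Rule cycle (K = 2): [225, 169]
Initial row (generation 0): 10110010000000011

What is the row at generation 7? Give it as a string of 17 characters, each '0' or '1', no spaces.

Gen 0: 10110010000000011
Gen 1 (rule 225): 01010000111111001
Gen 2 (rule 169): 00100110111110000
Gen 3 (rule 225): 10000011011110111
Gen 4 (rule 169): 00111010111101110
Gen 5 (rule 225): 10011101011110110
Gen 6 (rule 169): 00011010111101100
Gen 7 (rule 225): 11001101011110101

Answer: 11001101011110101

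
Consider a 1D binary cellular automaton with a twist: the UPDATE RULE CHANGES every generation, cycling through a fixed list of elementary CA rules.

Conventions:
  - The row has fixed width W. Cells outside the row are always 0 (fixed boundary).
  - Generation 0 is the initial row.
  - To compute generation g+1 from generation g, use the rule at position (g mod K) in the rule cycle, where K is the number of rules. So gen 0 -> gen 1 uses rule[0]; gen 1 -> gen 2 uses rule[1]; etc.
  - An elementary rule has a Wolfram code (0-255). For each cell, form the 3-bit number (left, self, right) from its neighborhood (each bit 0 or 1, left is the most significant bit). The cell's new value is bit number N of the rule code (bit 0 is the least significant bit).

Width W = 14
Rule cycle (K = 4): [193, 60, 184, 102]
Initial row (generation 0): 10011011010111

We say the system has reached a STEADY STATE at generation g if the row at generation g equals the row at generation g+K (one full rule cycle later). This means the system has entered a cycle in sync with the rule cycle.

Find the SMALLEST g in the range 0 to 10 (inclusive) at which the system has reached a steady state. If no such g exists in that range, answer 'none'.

Gen 0: 10011011010111
Gen 1 (rule 193): 00001001000011
Gen 2 (rule 60): 00001101100010
Gen 3 (rule 184): 00001011010001
Gen 4 (rule 102): 00011101110011
Gen 5 (rule 193): 11001100110001
Gen 6 (rule 60): 10101010101001
Gen 7 (rule 184): 01010101010100
Gen 8 (rule 102): 11111111111100
Gen 9 (rule 193): 01111111111101
Gen 10 (rule 60): 01000000000011
Gen 11 (rule 184): 00100000000010
Gen 12 (rule 102): 01100000000110
Gen 13 (rule 193): 00101111110010
Gen 14 (rule 60): 00111000001011

Answer: none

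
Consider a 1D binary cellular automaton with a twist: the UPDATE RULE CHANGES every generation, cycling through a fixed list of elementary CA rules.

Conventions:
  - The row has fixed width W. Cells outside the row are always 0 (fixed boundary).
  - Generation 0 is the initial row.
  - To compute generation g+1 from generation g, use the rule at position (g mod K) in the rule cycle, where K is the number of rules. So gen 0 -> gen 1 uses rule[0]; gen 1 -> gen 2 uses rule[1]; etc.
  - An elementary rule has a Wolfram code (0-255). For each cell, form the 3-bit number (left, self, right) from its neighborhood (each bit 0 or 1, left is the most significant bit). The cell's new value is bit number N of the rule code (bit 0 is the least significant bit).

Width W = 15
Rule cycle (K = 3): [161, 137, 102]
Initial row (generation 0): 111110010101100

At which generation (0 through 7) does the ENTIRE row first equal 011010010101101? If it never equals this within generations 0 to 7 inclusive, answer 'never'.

Answer: never

Derivation:
Gen 0: 111110010101100
Gen 1 (rule 161): 011100001010001
Gen 2 (rule 137): 011001100000100
Gen 3 (rule 102): 101010100001100
Gen 4 (rule 161): 010101001100001
Gen 5 (rule 137): 000000001001100
Gen 6 (rule 102): 000000011010100
Gen 7 (rule 161): 111111000101001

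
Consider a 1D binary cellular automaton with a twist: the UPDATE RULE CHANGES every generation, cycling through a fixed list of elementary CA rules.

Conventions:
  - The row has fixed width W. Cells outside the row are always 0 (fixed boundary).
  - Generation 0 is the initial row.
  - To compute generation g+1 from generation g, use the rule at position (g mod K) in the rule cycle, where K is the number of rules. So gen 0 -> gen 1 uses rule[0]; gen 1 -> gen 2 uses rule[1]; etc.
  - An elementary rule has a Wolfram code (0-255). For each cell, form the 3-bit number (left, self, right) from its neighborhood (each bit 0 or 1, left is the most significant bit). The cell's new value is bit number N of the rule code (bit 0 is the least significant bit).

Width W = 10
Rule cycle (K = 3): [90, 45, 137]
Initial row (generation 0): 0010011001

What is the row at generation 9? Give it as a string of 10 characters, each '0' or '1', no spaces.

Answer: 0001000010

Derivation:
Gen 0: 0010011001
Gen 1 (rule 90): 0101111110
Gen 2 (rule 45): 0111000000
Gen 3 (rule 137): 0110011111
Gen 4 (rule 90): 1111110001
Gen 5 (rule 45): 1000000101
Gen 6 (rule 137): 0011110000
Gen 7 (rule 90): 0110011000
Gen 8 (rule 45): 0100010011
Gen 9 (rule 137): 0001000010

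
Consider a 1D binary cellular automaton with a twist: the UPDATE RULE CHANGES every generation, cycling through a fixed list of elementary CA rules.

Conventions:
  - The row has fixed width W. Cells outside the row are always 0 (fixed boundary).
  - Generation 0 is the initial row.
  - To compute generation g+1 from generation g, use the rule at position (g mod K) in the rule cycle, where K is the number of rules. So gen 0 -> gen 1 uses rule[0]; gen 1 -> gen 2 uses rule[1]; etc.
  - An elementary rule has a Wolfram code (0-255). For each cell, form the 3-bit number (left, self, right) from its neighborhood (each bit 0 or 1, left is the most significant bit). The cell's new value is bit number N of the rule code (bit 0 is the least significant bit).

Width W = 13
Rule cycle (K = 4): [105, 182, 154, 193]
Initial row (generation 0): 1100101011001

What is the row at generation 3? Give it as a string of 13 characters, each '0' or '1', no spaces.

Answer: 0100110000010

Derivation:
Gen 0: 1100101011001
Gen 1 (rule 105): 1100010111000
Gen 2 (rule 182): 0010111010100
Gen 3 (rule 154): 0100110000010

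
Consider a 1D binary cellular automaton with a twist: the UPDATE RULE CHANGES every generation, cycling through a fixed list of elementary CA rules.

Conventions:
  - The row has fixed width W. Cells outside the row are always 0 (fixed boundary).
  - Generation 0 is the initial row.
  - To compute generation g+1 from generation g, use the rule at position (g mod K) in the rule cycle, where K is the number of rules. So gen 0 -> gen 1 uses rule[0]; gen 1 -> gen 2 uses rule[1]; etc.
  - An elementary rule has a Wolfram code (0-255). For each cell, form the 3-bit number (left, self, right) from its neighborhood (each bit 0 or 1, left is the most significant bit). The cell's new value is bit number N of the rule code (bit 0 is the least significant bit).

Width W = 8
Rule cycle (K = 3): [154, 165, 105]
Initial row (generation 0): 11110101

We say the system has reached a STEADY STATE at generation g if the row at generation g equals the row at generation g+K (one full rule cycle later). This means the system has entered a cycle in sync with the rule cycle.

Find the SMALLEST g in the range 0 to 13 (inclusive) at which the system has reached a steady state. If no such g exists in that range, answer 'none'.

Answer: none

Derivation:
Gen 0: 11110101
Gen 1 (rule 154): 11100000
Gen 2 (rule 165): 01001111
Gen 3 (rule 105): 00001001
Gen 4 (rule 154): 00010110
Gen 5 (rule 165): 11011000
Gen 6 (rule 105): 11111011
Gen 7 (rule 154): 11110010
Gen 8 (rule 165): 01100010
Gen 9 (rule 105): 01101000
Gen 10 (rule 154): 11000100
Gen 11 (rule 165): 00010101
Gen 12 (rule 105): 11001010
Gen 13 (rule 154): 10110001
Gen 14 (rule 165): 11000101
Gen 15 (rule 105): 11010010
Gen 16 (rule 154): 10001101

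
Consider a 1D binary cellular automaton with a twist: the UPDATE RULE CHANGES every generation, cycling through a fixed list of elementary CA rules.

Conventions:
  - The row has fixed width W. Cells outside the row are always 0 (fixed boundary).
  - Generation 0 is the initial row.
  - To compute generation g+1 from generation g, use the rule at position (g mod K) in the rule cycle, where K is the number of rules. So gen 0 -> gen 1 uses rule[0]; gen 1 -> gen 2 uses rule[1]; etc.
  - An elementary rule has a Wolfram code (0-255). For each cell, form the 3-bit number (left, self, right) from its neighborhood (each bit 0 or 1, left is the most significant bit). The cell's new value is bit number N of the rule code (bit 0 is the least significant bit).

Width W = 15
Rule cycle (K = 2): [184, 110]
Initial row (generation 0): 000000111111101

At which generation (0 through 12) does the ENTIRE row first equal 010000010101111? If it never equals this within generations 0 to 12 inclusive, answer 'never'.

Gen 0: 000000111111101
Gen 1 (rule 184): 000000111111010
Gen 2 (rule 110): 000001100001110
Gen 3 (rule 184): 000001010001101
Gen 4 (rule 110): 000011110011111
Gen 5 (rule 184): 000011101011110
Gen 6 (rule 110): 000110111110010
Gen 7 (rule 184): 000101111101001
Gen 8 (rule 110): 001111000111011
Gen 9 (rule 184): 001110100110110
Gen 10 (rule 110): 011011101111110
Gen 11 (rule 184): 010111011111101
Gen 12 (rule 110): 111101110000111

Answer: never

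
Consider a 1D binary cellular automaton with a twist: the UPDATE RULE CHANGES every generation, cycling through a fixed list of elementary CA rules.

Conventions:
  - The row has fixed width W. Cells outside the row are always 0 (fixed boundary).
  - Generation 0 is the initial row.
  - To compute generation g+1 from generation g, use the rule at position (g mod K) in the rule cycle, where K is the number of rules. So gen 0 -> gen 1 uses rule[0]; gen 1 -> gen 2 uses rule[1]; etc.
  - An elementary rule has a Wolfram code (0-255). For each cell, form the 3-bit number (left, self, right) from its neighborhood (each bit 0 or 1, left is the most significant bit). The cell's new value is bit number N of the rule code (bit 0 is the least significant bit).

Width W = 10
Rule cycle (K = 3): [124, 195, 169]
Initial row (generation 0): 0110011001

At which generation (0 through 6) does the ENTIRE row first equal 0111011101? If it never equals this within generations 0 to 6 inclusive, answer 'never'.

Answer: 1

Derivation:
Gen 0: 0110011001
Gen 1 (rule 124): 0111011101
Gen 2 (rule 195): 1011001100
Gen 3 (rule 169): 0110001001
Gen 4 (rule 124): 0111001101
Gen 5 (rule 195): 1011010100
Gen 6 (rule 169): 0110101001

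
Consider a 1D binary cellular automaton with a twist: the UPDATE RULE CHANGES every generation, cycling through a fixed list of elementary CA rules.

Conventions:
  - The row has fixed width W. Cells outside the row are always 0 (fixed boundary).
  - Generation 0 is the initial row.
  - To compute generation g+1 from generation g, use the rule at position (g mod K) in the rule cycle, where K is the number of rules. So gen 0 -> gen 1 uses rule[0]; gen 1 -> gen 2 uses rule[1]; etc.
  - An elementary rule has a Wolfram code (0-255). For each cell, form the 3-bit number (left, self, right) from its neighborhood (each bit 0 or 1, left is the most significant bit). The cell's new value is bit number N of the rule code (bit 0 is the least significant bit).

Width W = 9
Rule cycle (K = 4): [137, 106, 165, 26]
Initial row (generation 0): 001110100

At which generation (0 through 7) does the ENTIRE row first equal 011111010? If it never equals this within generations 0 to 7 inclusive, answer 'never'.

Answer: never

Derivation:
Gen 0: 001110100
Gen 1 (rule 137): 101100001
Gen 2 (rule 106): 011100010
Gen 3 (rule 165): 001001010
Gen 4 (rule 26): 010110001
Gen 5 (rule 137): 000100100
Gen 6 (rule 106): 001001000
Gen 7 (rule 165): 101001011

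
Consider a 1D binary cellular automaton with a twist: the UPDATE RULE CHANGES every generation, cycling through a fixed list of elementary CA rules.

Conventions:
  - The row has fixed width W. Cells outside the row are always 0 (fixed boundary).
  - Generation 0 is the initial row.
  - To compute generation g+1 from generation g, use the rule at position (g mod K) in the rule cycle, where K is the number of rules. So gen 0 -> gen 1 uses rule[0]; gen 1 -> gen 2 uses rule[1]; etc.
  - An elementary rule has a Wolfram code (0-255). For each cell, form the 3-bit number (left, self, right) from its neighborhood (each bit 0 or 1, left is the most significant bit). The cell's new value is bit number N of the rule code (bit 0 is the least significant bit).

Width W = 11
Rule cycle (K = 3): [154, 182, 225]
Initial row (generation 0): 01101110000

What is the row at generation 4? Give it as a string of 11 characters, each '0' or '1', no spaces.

Gen 0: 01101110000
Gen 1 (rule 154): 11001101000
Gen 2 (rule 182): 00110011100
Gen 3 (rule 225): 10010001101
Gen 4 (rule 154): 01101011000

Answer: 01101011000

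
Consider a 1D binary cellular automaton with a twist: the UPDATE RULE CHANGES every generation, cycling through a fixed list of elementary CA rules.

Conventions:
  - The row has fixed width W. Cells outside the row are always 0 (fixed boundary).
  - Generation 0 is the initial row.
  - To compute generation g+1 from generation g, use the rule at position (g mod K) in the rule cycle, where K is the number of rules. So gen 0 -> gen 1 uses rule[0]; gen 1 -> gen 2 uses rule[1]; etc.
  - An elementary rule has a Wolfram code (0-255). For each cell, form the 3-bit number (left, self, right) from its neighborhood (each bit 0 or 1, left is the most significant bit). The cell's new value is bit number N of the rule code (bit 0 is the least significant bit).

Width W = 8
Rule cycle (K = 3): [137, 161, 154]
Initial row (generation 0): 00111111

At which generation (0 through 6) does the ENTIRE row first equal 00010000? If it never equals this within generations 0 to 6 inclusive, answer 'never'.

Gen 0: 00111111
Gen 1 (rule 137): 10111110
Gen 2 (rule 161): 01011100
Gen 3 (rule 154): 10011010
Gen 4 (rule 137): 00010000
Gen 5 (rule 161): 11000111
Gen 6 (rule 154): 10101110

Answer: 4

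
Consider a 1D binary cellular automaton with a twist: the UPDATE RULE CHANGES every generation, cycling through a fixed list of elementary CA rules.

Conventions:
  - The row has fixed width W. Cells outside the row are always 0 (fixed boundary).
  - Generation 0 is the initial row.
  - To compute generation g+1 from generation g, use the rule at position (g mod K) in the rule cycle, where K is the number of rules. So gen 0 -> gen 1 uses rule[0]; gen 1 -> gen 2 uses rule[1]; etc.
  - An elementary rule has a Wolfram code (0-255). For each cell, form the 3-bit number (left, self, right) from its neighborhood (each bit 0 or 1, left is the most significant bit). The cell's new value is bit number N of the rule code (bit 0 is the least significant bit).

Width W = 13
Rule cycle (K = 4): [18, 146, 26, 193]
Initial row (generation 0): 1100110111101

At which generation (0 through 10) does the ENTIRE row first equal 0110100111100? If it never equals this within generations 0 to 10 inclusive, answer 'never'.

Gen 0: 1100110111101
Gen 1 (rule 18): 0011000000000
Gen 2 (rule 146): 0100100000000
Gen 3 (rule 26): 1011010000000
Gen 4 (rule 193): 0001000111111
Gen 5 (rule 18): 0010101000000
Gen 6 (rule 146): 0100000100000
Gen 7 (rule 26): 1010001010000
Gen 8 (rule 193): 0000100000111
Gen 9 (rule 18): 0001010001000
Gen 10 (rule 146): 0010001010100

Answer: never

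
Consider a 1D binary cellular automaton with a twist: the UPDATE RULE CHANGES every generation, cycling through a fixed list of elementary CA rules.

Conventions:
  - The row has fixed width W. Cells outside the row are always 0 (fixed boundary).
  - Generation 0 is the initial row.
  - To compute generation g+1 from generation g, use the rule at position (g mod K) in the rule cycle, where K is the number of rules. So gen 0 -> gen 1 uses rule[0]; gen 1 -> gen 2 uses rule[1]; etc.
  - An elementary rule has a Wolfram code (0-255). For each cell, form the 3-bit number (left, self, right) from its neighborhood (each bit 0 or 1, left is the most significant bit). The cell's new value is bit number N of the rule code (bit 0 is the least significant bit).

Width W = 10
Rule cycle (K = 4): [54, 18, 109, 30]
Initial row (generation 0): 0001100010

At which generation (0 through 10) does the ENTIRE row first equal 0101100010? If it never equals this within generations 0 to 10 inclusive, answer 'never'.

Gen 0: 0001100010
Gen 1 (rule 54): 0010010111
Gen 2 (rule 18): 0101100000
Gen 3 (rule 109): 0111101111
Gen 4 (rule 30): 1100001000
Gen 5 (rule 54): 0010011100
Gen 6 (rule 18): 0101100010
Gen 7 (rule 109): 0111101010
Gen 8 (rule 30): 1100001011
Gen 9 (rule 54): 0010011100
Gen 10 (rule 18): 0101100010

Answer: 6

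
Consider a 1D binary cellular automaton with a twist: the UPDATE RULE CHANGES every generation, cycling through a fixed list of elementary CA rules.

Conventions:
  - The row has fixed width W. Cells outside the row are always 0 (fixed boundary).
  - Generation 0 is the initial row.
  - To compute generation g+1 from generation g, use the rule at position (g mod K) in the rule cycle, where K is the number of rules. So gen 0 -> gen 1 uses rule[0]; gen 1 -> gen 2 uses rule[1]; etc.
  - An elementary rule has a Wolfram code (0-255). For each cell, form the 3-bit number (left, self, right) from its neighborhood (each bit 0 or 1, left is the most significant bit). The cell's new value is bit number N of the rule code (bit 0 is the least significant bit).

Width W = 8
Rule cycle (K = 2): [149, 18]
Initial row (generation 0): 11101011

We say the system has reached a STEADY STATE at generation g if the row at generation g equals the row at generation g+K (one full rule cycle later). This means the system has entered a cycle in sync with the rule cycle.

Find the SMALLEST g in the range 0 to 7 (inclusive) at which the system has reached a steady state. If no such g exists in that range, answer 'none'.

Gen 0: 11101011
Gen 1 (rule 149): 01001000
Gen 2 (rule 18): 10110100
Gen 3 (rule 149): 10000111
Gen 4 (rule 18): 01001000
Gen 5 (rule 149): 01101111
Gen 6 (rule 18): 10000000
Gen 7 (rule 149): 11111111
Gen 8 (rule 18): 00000000
Gen 9 (rule 149): 11111111

Answer: 7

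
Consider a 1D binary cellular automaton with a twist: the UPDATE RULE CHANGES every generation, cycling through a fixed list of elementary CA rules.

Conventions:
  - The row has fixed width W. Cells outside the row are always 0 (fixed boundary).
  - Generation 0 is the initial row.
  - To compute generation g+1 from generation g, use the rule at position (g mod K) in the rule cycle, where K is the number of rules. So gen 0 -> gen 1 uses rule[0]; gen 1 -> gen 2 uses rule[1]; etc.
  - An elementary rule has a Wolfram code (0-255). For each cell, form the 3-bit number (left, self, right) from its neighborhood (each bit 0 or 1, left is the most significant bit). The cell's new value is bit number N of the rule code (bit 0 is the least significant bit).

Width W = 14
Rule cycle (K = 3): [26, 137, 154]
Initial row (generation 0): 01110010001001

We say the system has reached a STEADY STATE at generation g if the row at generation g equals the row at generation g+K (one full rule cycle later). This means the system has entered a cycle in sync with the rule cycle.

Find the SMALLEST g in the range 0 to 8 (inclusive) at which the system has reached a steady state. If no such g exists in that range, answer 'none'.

Gen 0: 01110010001001
Gen 1 (rule 26): 11001101010110
Gen 2 (rule 137): 10001000000100
Gen 3 (rule 154): 01010100001010
Gen 4 (rule 26): 10000010010001
Gen 5 (rule 137): 00111000000100
Gen 6 (rule 154): 01110100001010
Gen 7 (rule 26): 11000010010001
Gen 8 (rule 137): 10011000000100
Gen 9 (rule 154): 01110100001010
Gen 10 (rule 26): 11000010010001
Gen 11 (rule 137): 10011000000100

Answer: 6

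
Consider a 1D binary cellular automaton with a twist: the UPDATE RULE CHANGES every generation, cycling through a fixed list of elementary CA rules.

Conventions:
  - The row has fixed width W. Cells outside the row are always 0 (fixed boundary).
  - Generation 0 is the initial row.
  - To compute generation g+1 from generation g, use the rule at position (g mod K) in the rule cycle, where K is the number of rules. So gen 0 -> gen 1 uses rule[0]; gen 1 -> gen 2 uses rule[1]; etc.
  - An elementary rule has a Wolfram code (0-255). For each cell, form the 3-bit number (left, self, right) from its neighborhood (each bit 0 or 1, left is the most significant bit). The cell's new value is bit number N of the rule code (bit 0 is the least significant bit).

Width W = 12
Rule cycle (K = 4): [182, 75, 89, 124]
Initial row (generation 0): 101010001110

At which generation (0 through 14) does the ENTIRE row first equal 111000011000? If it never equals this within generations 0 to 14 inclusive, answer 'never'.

Gen 0: 101010001110
Gen 1 (rule 182): 111111010101
Gen 2 (rule 75): 100001000000
Gen 3 (rule 89): 011100111111
Gen 4 (rule 124): 010110100001
Gen 5 (rule 182): 111001110011
Gen 6 (rule 75): 101011010111
Gen 7 (rule 89): 000011000101
Gen 8 (rule 124): 000011100111
Gen 9 (rule 182): 000101011010
Gen 10 (rule 75): 111000011000
Gen 11 (rule 89): 101111011111
Gen 12 (rule 124): 111001110001
Gen 13 (rule 182): 010110101011
Gen 14 (rule 75): 100110000011

Answer: 10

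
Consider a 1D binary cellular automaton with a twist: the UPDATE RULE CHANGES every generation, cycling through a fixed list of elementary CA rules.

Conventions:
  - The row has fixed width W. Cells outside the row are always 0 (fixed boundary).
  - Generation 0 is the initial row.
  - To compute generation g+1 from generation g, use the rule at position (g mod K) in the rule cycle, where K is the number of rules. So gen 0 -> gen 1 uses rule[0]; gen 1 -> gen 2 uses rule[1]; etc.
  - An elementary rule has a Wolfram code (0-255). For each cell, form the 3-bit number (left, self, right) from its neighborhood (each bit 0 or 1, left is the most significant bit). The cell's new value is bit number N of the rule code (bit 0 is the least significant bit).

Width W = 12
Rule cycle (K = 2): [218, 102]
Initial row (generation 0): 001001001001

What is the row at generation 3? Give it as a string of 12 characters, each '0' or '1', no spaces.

Gen 0: 001001001001
Gen 1 (rule 218): 010110110110
Gen 2 (rule 102): 111011011010
Gen 3 (rule 218): 111011011001

Answer: 111011011001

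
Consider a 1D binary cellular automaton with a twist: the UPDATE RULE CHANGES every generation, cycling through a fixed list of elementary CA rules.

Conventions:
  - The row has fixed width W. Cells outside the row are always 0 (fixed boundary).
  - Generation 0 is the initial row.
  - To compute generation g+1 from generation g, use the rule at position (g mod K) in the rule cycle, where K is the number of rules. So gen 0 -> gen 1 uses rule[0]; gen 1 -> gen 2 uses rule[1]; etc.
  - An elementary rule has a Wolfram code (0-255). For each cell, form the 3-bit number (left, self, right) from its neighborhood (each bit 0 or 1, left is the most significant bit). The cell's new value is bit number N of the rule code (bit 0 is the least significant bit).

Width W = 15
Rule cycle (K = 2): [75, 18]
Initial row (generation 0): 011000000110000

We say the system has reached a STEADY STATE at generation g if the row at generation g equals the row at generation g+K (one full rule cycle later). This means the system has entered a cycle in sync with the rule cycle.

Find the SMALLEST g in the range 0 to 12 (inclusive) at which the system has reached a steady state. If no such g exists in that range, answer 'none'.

Answer: 2

Derivation:
Gen 0: 011000000110000
Gen 1 (rule 75): 111011111110111
Gen 2 (rule 18): 000000000000000
Gen 3 (rule 75): 111111111111111
Gen 4 (rule 18): 000000000000000
Gen 5 (rule 75): 111111111111111
Gen 6 (rule 18): 000000000000000
Gen 7 (rule 75): 111111111111111
Gen 8 (rule 18): 000000000000000
Gen 9 (rule 75): 111111111111111
Gen 10 (rule 18): 000000000000000
Gen 11 (rule 75): 111111111111111
Gen 12 (rule 18): 000000000000000
Gen 13 (rule 75): 111111111111111
Gen 14 (rule 18): 000000000000000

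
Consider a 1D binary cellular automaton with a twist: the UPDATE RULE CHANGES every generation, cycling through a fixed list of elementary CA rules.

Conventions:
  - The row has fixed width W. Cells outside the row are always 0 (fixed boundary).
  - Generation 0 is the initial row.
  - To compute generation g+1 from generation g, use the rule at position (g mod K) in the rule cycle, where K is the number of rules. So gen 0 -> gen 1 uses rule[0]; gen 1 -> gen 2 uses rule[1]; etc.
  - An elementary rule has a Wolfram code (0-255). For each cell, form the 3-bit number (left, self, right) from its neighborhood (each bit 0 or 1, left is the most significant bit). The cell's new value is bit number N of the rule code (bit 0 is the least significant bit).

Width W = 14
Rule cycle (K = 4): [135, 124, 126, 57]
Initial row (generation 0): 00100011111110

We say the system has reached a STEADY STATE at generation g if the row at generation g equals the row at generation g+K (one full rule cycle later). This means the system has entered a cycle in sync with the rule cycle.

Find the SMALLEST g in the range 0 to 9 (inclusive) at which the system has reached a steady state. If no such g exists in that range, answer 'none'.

Answer: none

Derivation:
Gen 0: 00100011111110
Gen 1 (rule 135): 11101101111100
Gen 2 (rule 124): 10111111000110
Gen 3 (rule 126): 11100001101111
Gen 4 (rule 57): 10011101011000
Gen 5 (rule 135): 10101001000011
Gen 6 (rule 124): 11111101100011
Gen 7 (rule 126): 10000111110111
Gen 8 (rule 57): 01110100001100
Gen 9 (rule 135): 10100101110001
Gen 10 (rule 124): 11110111011001
Gen 11 (rule 126): 10011101111111
Gen 12 (rule 57): 01010011000000
Gen 13 (rule 135): 11010100011111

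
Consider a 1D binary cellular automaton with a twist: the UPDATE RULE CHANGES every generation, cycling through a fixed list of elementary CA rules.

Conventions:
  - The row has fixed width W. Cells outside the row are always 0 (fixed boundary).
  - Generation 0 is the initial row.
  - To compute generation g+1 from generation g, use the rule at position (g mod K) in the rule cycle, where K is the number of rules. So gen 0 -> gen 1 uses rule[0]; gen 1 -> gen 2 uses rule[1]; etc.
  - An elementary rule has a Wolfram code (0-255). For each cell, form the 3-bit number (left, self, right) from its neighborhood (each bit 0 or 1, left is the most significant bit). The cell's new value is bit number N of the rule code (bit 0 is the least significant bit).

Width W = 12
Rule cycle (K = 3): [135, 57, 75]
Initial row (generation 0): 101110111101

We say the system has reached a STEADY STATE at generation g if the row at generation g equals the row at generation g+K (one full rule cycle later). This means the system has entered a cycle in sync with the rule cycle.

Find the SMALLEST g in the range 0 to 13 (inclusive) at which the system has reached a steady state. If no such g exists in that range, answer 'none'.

Answer: none

Derivation:
Gen 0: 101110111101
Gen 1 (rule 135): 100100011001
Gen 2 (rule 57): 010011010100
Gen 3 (rule 75): 100111000001
Gen 4 (rule 135): 101010011111
Gen 5 (rule 57): 010101010000
Gen 6 (rule 75): 100000000111
Gen 7 (rule 135): 101111111010
Gen 8 (rule 57): 011000000101
Gen 9 (rule 75): 111011111000
Gen 10 (rule 135): 010001110011
Gen 11 (rule 57): 001101001010
Gen 12 (rule 75): 111100010000
Gen 13 (rule 135): 011001110111
Gen 14 (rule 57): 010101001100
Gen 15 (rule 75): 100000011101
Gen 16 (rule 135): 101111101001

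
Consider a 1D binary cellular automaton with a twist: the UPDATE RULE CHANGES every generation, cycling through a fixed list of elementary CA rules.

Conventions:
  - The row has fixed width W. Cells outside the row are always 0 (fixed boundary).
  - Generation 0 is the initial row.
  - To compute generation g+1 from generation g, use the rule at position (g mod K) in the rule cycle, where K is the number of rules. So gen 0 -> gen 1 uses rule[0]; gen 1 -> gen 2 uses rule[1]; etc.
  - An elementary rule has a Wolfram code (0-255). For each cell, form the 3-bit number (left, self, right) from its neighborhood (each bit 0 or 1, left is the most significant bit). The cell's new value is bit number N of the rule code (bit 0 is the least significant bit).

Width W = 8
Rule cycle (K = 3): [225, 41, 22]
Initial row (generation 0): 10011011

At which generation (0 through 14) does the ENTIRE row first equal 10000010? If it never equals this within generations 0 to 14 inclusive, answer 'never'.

Answer: 5

Derivation:
Gen 0: 10011011
Gen 1 (rule 225): 00001101
Gen 2 (rule 41): 11101010
Gen 3 (rule 22): 00001011
Gen 4 (rule 225): 11100101
Gen 5 (rule 41): 10000010
Gen 6 (rule 22): 11000111
Gen 7 (rule 225): 01010011
Gen 8 (rule 41): 00100010
Gen 9 (rule 22): 01110111
Gen 10 (rule 225): 00111011
Gen 11 (rule 41): 10100110
Gen 12 (rule 22): 10111001
Gen 13 (rule 225): 01011000
Gen 14 (rule 41): 00110011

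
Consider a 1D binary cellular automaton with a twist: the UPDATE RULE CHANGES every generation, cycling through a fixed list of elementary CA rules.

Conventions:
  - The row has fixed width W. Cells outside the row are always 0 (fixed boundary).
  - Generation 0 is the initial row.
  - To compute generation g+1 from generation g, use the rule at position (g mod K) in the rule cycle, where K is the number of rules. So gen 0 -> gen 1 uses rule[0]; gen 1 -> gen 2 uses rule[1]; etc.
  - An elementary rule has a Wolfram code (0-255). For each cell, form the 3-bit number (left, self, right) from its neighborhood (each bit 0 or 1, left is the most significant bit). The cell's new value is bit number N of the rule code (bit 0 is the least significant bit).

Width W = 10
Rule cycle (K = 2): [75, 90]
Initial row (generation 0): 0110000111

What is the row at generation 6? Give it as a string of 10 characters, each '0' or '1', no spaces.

Gen 0: 0110000111
Gen 1 (rule 75): 1110111101
Gen 2 (rule 90): 1010100100
Gen 3 (rule 75): 0000001001
Gen 4 (rule 90): 0000010110
Gen 5 (rule 75): 1111100110
Gen 6 (rule 90): 1000111111

Answer: 1000111111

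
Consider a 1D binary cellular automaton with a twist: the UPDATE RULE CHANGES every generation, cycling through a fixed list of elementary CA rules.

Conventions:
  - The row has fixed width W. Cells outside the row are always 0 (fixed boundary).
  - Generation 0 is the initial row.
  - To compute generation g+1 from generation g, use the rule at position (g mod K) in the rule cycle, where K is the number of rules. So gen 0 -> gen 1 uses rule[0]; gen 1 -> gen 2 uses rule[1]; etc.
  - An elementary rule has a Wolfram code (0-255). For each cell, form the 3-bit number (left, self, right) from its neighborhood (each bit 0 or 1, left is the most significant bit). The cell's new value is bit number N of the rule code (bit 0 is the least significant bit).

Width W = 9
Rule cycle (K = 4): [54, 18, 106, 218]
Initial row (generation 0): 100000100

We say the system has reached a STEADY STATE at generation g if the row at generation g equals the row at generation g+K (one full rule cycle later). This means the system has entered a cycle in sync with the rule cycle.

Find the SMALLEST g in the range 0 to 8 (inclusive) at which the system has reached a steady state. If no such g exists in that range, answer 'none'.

Answer: 6

Derivation:
Gen 0: 100000100
Gen 1 (rule 54): 110001110
Gen 2 (rule 18): 001010001
Gen 3 (rule 106): 010100010
Gen 4 (rule 218): 100010101
Gen 5 (rule 54): 110111111
Gen 6 (rule 18): 000000000
Gen 7 (rule 106): 000000000
Gen 8 (rule 218): 000000000
Gen 9 (rule 54): 000000000
Gen 10 (rule 18): 000000000
Gen 11 (rule 106): 000000000
Gen 12 (rule 218): 000000000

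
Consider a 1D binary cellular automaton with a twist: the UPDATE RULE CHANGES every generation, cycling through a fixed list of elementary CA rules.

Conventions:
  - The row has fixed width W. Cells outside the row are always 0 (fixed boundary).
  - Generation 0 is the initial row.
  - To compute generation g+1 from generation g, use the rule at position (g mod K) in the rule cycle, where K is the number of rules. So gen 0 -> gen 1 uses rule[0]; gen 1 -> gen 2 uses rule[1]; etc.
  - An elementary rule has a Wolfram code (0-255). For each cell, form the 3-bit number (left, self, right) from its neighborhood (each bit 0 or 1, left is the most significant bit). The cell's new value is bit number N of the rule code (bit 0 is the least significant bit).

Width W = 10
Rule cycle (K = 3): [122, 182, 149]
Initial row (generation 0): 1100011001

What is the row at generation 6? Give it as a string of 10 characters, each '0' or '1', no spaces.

Answer: 0110101101

Derivation:
Gen 0: 1100011001
Gen 1 (rule 122): 1110111110
Gen 2 (rule 182): 0101011101
Gen 3 (rule 149): 0101001001
Gen 4 (rule 122): 1010110110
Gen 5 (rule 182): 1111001001
Gen 6 (rule 149): 0110101101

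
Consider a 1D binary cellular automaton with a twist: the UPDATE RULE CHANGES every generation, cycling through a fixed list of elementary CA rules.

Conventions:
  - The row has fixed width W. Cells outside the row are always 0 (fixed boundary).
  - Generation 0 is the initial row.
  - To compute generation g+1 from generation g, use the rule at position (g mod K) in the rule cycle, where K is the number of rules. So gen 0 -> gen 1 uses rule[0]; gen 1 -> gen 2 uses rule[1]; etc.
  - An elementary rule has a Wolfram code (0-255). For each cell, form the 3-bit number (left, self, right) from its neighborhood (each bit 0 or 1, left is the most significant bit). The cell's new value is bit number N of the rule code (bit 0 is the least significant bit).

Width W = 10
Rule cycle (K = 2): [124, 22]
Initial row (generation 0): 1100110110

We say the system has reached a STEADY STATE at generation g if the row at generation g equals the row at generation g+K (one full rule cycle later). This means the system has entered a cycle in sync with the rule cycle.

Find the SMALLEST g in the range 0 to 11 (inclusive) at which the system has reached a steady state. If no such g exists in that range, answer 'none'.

Gen 0: 1100110110
Gen 1 (rule 124): 1110111111
Gen 2 (rule 22): 0000000000
Gen 3 (rule 124): 0000000000
Gen 4 (rule 22): 0000000000
Gen 5 (rule 124): 0000000000
Gen 6 (rule 22): 0000000000
Gen 7 (rule 124): 0000000000
Gen 8 (rule 22): 0000000000
Gen 9 (rule 124): 0000000000
Gen 10 (rule 22): 0000000000
Gen 11 (rule 124): 0000000000
Gen 12 (rule 22): 0000000000
Gen 13 (rule 124): 0000000000

Answer: 2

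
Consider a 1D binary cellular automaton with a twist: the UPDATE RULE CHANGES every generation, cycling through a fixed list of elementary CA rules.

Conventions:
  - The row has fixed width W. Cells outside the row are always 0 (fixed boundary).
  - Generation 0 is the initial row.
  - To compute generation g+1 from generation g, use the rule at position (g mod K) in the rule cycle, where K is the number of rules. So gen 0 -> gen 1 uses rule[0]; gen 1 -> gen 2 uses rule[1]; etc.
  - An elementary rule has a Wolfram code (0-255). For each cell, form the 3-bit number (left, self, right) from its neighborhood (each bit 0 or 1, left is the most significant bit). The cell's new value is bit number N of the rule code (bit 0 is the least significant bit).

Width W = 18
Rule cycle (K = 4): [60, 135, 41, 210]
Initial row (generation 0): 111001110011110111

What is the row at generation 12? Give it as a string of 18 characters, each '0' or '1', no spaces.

Answer: 101000001010000110

Derivation:
Gen 0: 111001110011110111
Gen 1 (rule 60): 100101001010001100
Gen 2 (rule 135): 101101011010110001
Gen 3 (rule 41): 011010110101100100
Gen 4 (rule 210): 101000010000111010
Gen 5 (rule 60): 111100011000100111
Gen 6 (rule 135): 011001100011101010
Gen 7 (rule 41): 010001001010010100
Gen 8 (rule 210): 101010110001100010
Gen 9 (rule 60): 111111101001010011
Gen 10 (rule 135): 011111001011010100
Gen 11 (rule 41): 010000000110101001
Gen 12 (rule 210): 101000001010000110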